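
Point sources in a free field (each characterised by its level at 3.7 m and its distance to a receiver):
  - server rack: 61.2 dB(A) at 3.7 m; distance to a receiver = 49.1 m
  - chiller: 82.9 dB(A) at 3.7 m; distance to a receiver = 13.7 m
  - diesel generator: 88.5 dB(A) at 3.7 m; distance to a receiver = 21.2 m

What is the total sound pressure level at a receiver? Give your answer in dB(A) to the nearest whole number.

First find each source's level at the receiver (point-source: −20·log₁₀(r/r_ref)), then combine on an intensity basis.
server rack: 61.2 − 20·log₁₀(49.1/3.7) = 61.2 − 22.46 = 38.74 dB(A).
chiller: 82.9 − 20·log₁₀(13.7/3.7) = 82.9 − 11.37 = 71.53 dB(A).
diesel generator: 88.5 − 20·log₁₀(21.2/3.7) = 88.5 − 15.16 = 73.34 dB(A).
Σ 10^(L/10) = 3.579e+07 → L_total = 10·log₁₀(3.579e+07) = 75.54 dB(A).

76 dB(A)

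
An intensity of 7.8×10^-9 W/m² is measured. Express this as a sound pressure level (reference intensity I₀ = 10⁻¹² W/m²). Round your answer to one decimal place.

38.9 dB

L = 10·log₁₀(I/I₀) = 10·log₁₀(7.8×10^-9/10⁻¹²) = 10·log₁₀(7.8×10^3).
L = 10·(0.8921 + 3) = 38.92 dB.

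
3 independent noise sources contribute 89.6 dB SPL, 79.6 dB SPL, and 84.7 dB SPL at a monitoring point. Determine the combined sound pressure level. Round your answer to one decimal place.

91.1 dB SPL

For uncorrelated sources the intensities add, so convert each level to linear form, sum, and take 10·log₁₀ of the total.
Σ 10^(L/10) = 10^(89.6/10) + 10^(79.6/10) + 10^(84.7/10) = 1.298e+09.
L_total = 10·log₁₀(1.298e+09) = 91.13 dB SPL.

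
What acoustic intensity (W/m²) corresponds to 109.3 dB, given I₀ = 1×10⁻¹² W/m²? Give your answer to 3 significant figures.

0.0851 W/m²

I/I₀ = 10^(109.3/10) = 8.511e+10, so I = 8.511e+10 × 10⁻¹² W/m².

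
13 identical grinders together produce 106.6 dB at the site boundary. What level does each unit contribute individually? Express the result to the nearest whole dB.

Dividing the total intensity by 13 lowers the level by 10·log₁₀ 13 = 11.139 dB: L₁ = 106.6 − 11.139.

95 dB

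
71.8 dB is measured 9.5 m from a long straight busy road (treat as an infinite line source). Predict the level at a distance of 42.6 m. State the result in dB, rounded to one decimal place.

65.3 dB

Cylindrical spreading from a line source gives a 10·log₁₀(r₂/r₁) drop.
L₂ = 71.8 − 10·log₁₀(42.6/9.5) = 71.8 − 6.517 = 65.28 dB.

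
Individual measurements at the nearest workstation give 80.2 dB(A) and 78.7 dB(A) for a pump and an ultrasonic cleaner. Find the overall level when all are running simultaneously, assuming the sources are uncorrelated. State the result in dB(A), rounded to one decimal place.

For uncorrelated sources the intensities add, so convert each level to linear form, sum, and take 10·log₁₀ of the total.
Σ 10^(L/10) = 10^(80.2/10) + 10^(78.7/10) = 1.788e+08.
L_total = 10·log₁₀(1.788e+08) = 82.52 dB(A).

82.5 dB(A)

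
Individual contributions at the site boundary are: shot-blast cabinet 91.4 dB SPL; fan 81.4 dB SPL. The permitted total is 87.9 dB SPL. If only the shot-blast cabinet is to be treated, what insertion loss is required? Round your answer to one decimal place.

Fixed contribution from the other source: Σ 10^(L/10) = 10^(81.4/10) = 1.380e+08 (81.40 dB SPL).
The limit corresponds to 10^(87.9/10) = 6.166e+08; subtracting the fixed part leaves 4.786e+08 for the shot-blast cabinet, i.e. 86.80 dB SPL.
So the shot-blast cabinet must be reduced from 91.4 to 86.80 dB SPL: IL = 4.60 dB.

4.6 dB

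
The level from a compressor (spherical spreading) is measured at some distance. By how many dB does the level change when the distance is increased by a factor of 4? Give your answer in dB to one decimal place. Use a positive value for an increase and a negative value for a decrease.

With spherical spreading the level changes by −20·log₁₀(r₂/r₁).
ΔL = −20·log₁₀(4) = -12.04 dB.

-12.0 dB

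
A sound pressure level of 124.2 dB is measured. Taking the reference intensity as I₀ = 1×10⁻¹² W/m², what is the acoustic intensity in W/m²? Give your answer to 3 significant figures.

2.63 W/m²

L = 10·log₁₀(I/I₀) ⇒ I = I₀·10^(L/10) = 10⁻¹² × 10^12.42.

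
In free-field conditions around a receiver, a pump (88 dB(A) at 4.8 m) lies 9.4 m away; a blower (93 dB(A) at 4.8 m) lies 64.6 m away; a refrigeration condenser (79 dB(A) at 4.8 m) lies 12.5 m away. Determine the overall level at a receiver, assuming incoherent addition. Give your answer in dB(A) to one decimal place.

First find each source's level at the receiver (point-source: −20·log₁₀(r/r_ref)), then combine on an intensity basis.
pump: 88 − 20·log₁₀(9.4/4.8) = 88 − 5.84 = 82.16 dB(A).
blower: 93 − 20·log₁₀(64.6/4.8) = 93 − 22.58 = 70.42 dB(A).
refrigeration condenser: 79 − 20·log₁₀(12.5/4.8) = 79 − 8.31 = 70.69 dB(A).
Σ 10^(L/10) = 1.873e+08 → L_total = 10·log₁₀(1.873e+08) = 82.72 dB(A).

82.7 dB(A)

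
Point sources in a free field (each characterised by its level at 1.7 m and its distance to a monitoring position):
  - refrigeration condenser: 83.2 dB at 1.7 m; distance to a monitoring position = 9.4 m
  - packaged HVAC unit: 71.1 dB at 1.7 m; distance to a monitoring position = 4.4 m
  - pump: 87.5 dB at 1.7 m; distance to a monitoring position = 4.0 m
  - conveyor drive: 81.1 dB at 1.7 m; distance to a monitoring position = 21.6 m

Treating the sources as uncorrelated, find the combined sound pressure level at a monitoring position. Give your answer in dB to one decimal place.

Apply inverse-square spreading to bring every level to the receiver, then sum 10^(L/10).
refrigeration condenser: 83.2 − 20·log₁₀(9.4/1.7) = 83.2 − 14.85 = 68.35 dB.
packaged HVAC unit: 71.1 − 20·log₁₀(4.4/1.7) = 71.1 − 8.26 = 62.84 dB.
pump: 87.5 − 20·log₁₀(4.0/1.7) = 87.5 − 7.43 = 80.07 dB.
conveyor drive: 81.1 − 20·log₁₀(21.6/1.7) = 81.1 − 22.08 = 59.02 dB.
Σ 10^(L/10) = 1.111e+08 → L_total = 10·log₁₀(1.111e+08) = 80.46 dB.

80.5 dB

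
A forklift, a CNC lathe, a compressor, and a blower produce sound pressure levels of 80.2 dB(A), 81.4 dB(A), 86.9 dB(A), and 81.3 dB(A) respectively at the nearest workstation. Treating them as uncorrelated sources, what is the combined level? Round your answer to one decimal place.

89.4 dB(A)

For uncorrelated sources the intensities add, so convert each level to linear form, sum, and take 10·log₁₀ of the total.
Σ 10^(L/10) = 10^(80.2/10) + 10^(81.4/10) + 10^(86.9/10) + 10^(81.3/10) = 8.674e+08.
L_total = 10·log₁₀(8.674e+08) = 89.38 dB(A).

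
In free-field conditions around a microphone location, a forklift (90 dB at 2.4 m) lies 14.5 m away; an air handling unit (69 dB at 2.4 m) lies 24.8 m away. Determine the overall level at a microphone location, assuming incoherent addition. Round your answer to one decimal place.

74.4 dB

Propagate each source to the receiver with L = L_ref − 20·log₁₀(r/r_ref), then add intensities.
forklift: 90 − 20·log₁₀(14.5/2.4) = 90 − 15.62 = 74.38 dB.
air handling unit: 69 − 20·log₁₀(24.8/2.4) = 69 − 20.28 = 48.72 dB.
Σ 10^(L/10) = 2.747e+07 → L_total = 10·log₁₀(2.747e+07) = 74.39 dB.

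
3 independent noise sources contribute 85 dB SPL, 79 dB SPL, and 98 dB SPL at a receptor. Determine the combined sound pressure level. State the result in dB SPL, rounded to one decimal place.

For uncorrelated sources the intensities add, so convert each level to linear form, sum, and take 10·log₁₀ of the total.
Σ 10^(L/10) = 10^(85/10) + 10^(79/10) + 10^(98/10) = 6.705e+09.
L_total = 10·log₁₀(6.705e+09) = 98.26 dB SPL.

98.3 dB SPL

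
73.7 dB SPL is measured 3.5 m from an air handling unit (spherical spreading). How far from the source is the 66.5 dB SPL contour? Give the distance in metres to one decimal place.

The 7.2 dB drop corresponds to a distance ratio of 10^(7.2/20) for a point source.
r₂ = 3.5·10^((73.7−66.5)/20) = 3.5·10^(7.2/20) = 8.02 m.

8.0 m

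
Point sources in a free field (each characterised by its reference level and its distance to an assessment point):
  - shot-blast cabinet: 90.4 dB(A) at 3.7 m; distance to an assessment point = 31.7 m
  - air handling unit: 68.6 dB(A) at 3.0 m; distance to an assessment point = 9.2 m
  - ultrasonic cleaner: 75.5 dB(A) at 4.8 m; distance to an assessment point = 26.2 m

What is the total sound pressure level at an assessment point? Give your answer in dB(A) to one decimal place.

Apply inverse-square spreading to bring every level to the receiver, then sum 10^(L/10).
shot-blast cabinet: 90.4 − 20·log₁₀(31.7/3.7) = 90.4 − 18.66 = 71.74 dB(A).
air handling unit: 68.6 − 20·log₁₀(9.2/3.0) = 68.6 − 9.73 = 58.87 dB(A).
ultrasonic cleaner: 75.5 − 20·log₁₀(26.2/4.8) = 75.5 − 14.74 = 60.76 dB(A).
Σ 10^(L/10) = 1.690e+07 → L_total = 10·log₁₀(1.690e+07) = 72.28 dB(A).

72.3 dB(A)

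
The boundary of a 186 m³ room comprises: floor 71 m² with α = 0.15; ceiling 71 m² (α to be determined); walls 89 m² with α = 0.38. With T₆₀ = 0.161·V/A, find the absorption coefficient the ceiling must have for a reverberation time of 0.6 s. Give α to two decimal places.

A = 0.161·V/T₆₀ = 0.161·186/0.6 = 49.91 m² sabins.
Absorption from the other surfaces = 71·0.15 + 89·0.38 = 44.47 m², so the ceiling must supply 5.44 m² over 71 m².
α = 5.44/71 = 0.077.

0.08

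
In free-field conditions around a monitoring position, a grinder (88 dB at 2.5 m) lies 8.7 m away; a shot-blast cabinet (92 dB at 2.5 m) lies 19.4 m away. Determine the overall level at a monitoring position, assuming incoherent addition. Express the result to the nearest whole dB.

First find each source's level at the receiver (point-source: −20·log₁₀(r/r_ref)), then combine on an intensity basis.
grinder: 88 − 20·log₁₀(8.7/2.5) = 88 − 10.83 = 77.17 dB.
shot-blast cabinet: 92 − 20·log₁₀(19.4/2.5) = 92 − 17.80 = 74.20 dB.
Σ 10^(L/10) = 7.842e+07 → L_total = 10·log₁₀(7.842e+07) = 78.94 dB.

79 dB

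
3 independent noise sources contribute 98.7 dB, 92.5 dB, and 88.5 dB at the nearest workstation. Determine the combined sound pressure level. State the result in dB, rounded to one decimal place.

100.0 dB

For uncorrelated sources the intensities add, so convert each level to linear form, sum, and take 10·log₁₀ of the total.
Σ 10^(L/10) = 10^(98.7/10) + 10^(92.5/10) + 10^(88.5/10) = 9.899e+09.
L_total = 10·log₁₀(9.899e+09) = 99.96 dB.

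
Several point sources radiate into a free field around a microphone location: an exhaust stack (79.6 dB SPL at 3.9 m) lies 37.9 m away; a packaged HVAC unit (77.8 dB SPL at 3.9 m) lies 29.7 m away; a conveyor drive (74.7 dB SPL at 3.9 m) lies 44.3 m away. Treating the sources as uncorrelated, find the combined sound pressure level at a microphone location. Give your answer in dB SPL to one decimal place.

63.5 dB SPL

Propagate each source to the receiver with L = L_ref − 20·log₁₀(r/r_ref), then add intensities.
exhaust stack: 79.6 − 20·log₁₀(37.9/3.9) = 79.6 − 19.75 = 59.85 dB SPL.
packaged HVAC unit: 77.8 − 20·log₁₀(29.7/3.9) = 77.8 − 17.63 = 60.17 dB SPL.
conveyor drive: 74.7 − 20·log₁₀(44.3/3.9) = 74.7 − 21.11 = 53.59 dB SPL.
Σ 10^(L/10) = 2.233e+06 → L_total = 10·log₁₀(2.233e+06) = 63.49 dB SPL.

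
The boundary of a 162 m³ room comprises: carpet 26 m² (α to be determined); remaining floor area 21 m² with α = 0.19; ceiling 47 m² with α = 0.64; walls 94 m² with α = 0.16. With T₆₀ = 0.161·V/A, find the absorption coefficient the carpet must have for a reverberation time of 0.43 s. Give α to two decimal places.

Required total absorption A = 0.161·162/0.43 = 60.66 m².
Absorption from the other surfaces = 21·0.19 + 47·0.64 + 94·0.16 = 49.11 m², so the carpet must supply 11.55 m² over 26 m².
α = 11.55/26 = 0.444.

0.44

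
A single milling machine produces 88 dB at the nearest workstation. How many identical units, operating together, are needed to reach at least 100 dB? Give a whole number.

16

Need L₁ + 10·log₁₀ N ≥ 100, i.e. log₁₀ N ≥ 1.20.
N ≥ 10^(12.0/10) = 15.849, so N = 16.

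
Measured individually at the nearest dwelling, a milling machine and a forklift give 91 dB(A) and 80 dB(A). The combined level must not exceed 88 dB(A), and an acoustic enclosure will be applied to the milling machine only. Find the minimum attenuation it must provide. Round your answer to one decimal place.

3.7 dB

The untreated sources together contribute 10^(80/10) = 1.000e+08, i.e. 80.00 dB(A).
The limit corresponds to 10^(88/10) = 6.310e+08; subtracting the fixed part leaves 5.310e+08 for the milling machine, i.e. 87.25 dB(A).
So the milling machine must be reduced from 91 to 87.25 dB(A): IL = 3.75 dB.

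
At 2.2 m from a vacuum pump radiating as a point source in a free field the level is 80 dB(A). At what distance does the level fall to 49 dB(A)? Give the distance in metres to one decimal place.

78.1 m

Point-source spreading drops the level by 20·log₁₀(r₂/r₁); inverting, r₂/r₁ = 10^(ΔL/20).
r₂ = 2.2·10^((80−49)/20) = 2.2·10^(31.0/20) = 78.06 m.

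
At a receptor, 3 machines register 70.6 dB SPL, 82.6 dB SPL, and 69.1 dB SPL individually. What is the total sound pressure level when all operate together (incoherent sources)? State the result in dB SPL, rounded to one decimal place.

For uncorrelated sources the intensities add, so convert each level to linear form, sum, and take 10·log₁₀ of the total.
Σ 10^(L/10) = 10^(70.6/10) + 10^(82.6/10) + 10^(69.1/10) = 2.016e+08.
L_total = 10·log₁₀(2.016e+08) = 83.04 dB SPL.

83.0 dB SPL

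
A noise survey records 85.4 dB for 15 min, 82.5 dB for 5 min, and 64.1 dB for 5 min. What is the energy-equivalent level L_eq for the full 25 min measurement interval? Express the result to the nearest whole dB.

84 dB

L_eq = 10·log₁₀[(1/T)·Σ tᵢ·10^(Lᵢ/10)] with T = 25 min.
Σ tᵢ·10^(Lᵢ/10) = 15·10^(85.4/10) + 5·10^(82.5/10) + 5·10^(64.1/10) = 6.103e+09.
L_eq = 10·log₁₀(6.103e+09/25) = 83.88 dB.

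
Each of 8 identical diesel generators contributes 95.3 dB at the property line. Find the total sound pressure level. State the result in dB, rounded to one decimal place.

104.3 dB

N identical incoherent sources raise the level by 10·log₁₀ N.
L_total = 95.3 + 10·log₁₀(8) = 95.3 + 9.031 = 104.33 dB.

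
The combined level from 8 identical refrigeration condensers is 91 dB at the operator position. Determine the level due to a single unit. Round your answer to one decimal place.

82.0 dB

For N identical incoherent sources L_total = L₁ + 10·log₁₀ N, so L₁ = 91 − 10·log₁₀(8) = 91 − 9.031.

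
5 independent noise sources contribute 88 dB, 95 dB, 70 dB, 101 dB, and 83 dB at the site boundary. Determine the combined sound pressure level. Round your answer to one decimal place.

For uncorrelated sources the intensities add, so convert each level to linear form, sum, and take 10·log₁₀ of the total.
Σ 10^(L/10) = 10^(88/10) + 10^(95/10) + 10^(70/10) + 10^(101/10) + 10^(83/10) = 1.659e+10.
L_total = 10·log₁₀(1.659e+10) = 102.20 dB.

102.2 dB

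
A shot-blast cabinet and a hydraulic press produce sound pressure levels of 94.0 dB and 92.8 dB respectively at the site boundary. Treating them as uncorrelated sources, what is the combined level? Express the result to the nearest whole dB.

96 dB

For uncorrelated sources the intensities add, so convert each level to linear form, sum, and take 10·log₁₀ of the total.
Σ 10^(L/10) = 10^(94.0/10) + 10^(92.8/10) = 4.417e+09.
L_total = 10·log₁₀(4.417e+09) = 96.45 dB.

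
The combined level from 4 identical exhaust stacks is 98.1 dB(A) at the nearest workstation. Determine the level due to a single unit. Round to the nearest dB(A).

For N identical incoherent sources L_total = L₁ + 10·log₁₀ N, so L₁ = 98.1 − 10·log₁₀(4) = 98.1 − 6.021.

92 dB(A)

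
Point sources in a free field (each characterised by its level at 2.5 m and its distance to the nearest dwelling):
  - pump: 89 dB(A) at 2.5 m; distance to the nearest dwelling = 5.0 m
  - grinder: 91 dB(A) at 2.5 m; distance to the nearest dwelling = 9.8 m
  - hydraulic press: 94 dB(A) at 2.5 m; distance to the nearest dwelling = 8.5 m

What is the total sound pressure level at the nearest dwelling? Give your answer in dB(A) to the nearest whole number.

87 dB(A)

Propagate each source to the receiver with L = L_ref − 20·log₁₀(r/r_ref), then add intensities.
pump: 89 − 20·log₁₀(5.0/2.5) = 89 − 6.02 = 82.98 dB(A).
grinder: 91 − 20·log₁₀(9.8/2.5) = 91 − 11.87 = 79.13 dB(A).
hydraulic press: 94 − 20·log₁₀(8.5/2.5) = 94 − 10.63 = 83.37 dB(A).
Σ 10^(L/10) = 4.978e+08 → L_total = 10·log₁₀(4.978e+08) = 86.97 dB(A).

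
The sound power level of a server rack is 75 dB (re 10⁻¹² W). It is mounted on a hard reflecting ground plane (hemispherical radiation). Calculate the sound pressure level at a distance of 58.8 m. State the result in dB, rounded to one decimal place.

The power spreads over a hemisphere of area 2π·r², so L_p = L_w − 10·log₁₀(2π·r²).
2π·r² = 2.172e+04 m², 10·log₁₀ of that is 43.369 dB.
L_p = 75 − 43.369 = 31.63 dB.

31.6 dB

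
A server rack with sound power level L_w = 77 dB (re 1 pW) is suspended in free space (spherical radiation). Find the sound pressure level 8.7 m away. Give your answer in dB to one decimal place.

47.2 dB

Free-field spherical radiation: L_p = L_w − 10·log₁₀(4π·r²), r = 8.7 m.
4π·r² = 951.1 m², 10·log₁₀ of that is 29.782 dB.
L_p = 77 − 29.782 = 47.22 dB.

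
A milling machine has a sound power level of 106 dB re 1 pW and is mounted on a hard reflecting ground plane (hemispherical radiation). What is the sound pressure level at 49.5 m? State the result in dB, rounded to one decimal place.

The power spreads over a hemisphere of area 2π·r², so L_p = L_w − 10·log₁₀(2π·r²).
2π·r² = 1.54e+04 m², 10·log₁₀ of that is 41.874 dB.
L_p = 106 − 41.874 = 64.13 dB.

64.1 dB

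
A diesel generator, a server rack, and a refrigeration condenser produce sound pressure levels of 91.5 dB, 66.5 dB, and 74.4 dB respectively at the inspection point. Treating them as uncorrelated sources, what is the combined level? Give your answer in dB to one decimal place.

Incoherent sources combine by intensity addition: L_total = 10·log₁₀(Σ 10^(L_i/10)).
Σ 10^(L/10) = 10^(91.5/10) + 10^(66.5/10) + 10^(74.4/10) = 1.445e+09.
L_total = 10·log₁₀(1.445e+09) = 91.60 dB.

91.6 dB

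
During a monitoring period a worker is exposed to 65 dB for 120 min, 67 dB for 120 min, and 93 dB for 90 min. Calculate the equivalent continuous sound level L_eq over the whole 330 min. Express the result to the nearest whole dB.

L_eq = 10·log₁₀[(1/T)·Σ tᵢ·10^(Lᵢ/10)] with T = 330 min.
Σ tᵢ·10^(Lᵢ/10) = 120·10^(65/10) + 120·10^(67/10) + 90·10^(93/10) = 1.806e+11.
L_eq = 10·log₁₀(1.806e+11/330) = 87.38 dB.

87 dB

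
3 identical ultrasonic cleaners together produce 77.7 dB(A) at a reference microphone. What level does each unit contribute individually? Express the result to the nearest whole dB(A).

73 dB(A)

For N identical incoherent sources L_total = L₁ + 10·log₁₀ N, so L₁ = 77.7 − 10·log₁₀(3) = 77.7 − 4.771.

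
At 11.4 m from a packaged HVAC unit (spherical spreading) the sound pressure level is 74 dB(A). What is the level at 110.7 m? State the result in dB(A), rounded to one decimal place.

Spherical spreading from a point source gives a 20·log₁₀(r₂/r₁) drop.
L₂ = 74 − 20·log₁₀(110.7/11.4) = 74 − 19.745 = 54.26 dB(A).

54.3 dB(A)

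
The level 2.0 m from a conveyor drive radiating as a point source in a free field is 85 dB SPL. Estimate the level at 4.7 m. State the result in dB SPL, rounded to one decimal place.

Point-source attenuation: ΔL = 20·log₁₀(r₂/r₁) = 20·log₁₀(4.7/2.0) = 7.421 dB.
L₂ = 85 − 20·log₁₀(4.7/2.0) = 85 − 7.421 = 77.58 dB SPL.

77.6 dB SPL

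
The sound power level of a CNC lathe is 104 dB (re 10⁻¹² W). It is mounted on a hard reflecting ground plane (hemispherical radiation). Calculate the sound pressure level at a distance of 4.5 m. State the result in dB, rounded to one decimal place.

83.0 dB

The power spreads over a hemisphere of area 2π·r², so L_p = L_w − 10·log₁₀(2π·r²).
2π·r² = 127.2 m², 10·log₁₀ of that is 21.046 dB.
L_p = 104 − 21.046 = 82.95 dB.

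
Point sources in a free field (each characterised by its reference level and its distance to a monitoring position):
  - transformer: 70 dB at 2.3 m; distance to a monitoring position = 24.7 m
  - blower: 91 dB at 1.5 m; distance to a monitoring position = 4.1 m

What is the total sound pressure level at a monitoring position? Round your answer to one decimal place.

82.3 dB

First find each source's level at the receiver (point-source: −20·log₁₀(r/r_ref)), then combine on an intensity basis.
transformer: 70 − 20·log₁₀(24.7/2.3) = 70 − 20.62 = 49.38 dB.
blower: 91 − 20·log₁₀(4.1/1.5) = 91 − 8.73 = 82.27 dB.
Σ 10^(L/10) = 1.686e+08 → L_total = 10·log₁₀(1.686e+08) = 82.27 dB.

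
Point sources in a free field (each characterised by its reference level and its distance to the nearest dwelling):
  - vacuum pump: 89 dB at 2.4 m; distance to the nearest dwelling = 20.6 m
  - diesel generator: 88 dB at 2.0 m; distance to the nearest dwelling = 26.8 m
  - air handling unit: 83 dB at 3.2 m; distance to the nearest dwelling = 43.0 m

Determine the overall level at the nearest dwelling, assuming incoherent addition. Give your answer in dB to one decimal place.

Apply inverse-square spreading to bring every level to the receiver, then sum 10^(L/10).
vacuum pump: 89 − 20·log₁₀(20.6/2.4) = 89 − 18.67 = 70.33 dB.
diesel generator: 88 − 20·log₁₀(26.8/2.0) = 88 − 22.54 = 65.46 dB.
air handling unit: 83 − 20·log₁₀(43.0/3.2) = 83 − 22.57 = 60.43 dB.
Σ 10^(L/10) = 1.540e+07 → L_total = 10·log₁₀(1.540e+07) = 71.88 dB.

71.9 dB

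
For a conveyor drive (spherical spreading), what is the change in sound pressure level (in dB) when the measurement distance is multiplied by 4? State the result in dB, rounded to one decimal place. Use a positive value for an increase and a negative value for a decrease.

With spherical spreading the level changes by −20·log₁₀(r₂/r₁).
ΔL = −20·log₁₀(4) = -12.04 dB.

-12.0 dB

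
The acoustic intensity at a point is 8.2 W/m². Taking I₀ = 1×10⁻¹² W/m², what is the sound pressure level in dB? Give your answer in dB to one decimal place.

129.1 dB

I/I₀ = 8.2/10⁻¹² = 8.2×10^12, and L = 10·log₁₀(I/I₀).
L = 10·(0.9138 + 12) = 129.14 dB.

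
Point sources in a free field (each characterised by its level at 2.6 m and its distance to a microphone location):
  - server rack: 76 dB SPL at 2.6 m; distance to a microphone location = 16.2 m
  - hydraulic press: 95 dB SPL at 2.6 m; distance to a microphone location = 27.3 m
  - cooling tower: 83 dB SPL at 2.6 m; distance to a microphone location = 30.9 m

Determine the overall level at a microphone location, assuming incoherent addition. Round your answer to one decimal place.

74.9 dB SPL

First find each source's level at the receiver (point-source: −20·log₁₀(r/r_ref)), then combine on an intensity basis.
server rack: 76 − 20·log₁₀(16.2/2.6) = 76 − 15.89 = 60.11 dB SPL.
hydraulic press: 95 − 20·log₁₀(27.3/2.6) = 95 − 20.42 = 74.58 dB SPL.
cooling tower: 83 − 20·log₁₀(30.9/2.6) = 83 − 21.50 = 61.50 dB SPL.
Σ 10^(L/10) = 3.112e+07 → L_total = 10·log₁₀(3.112e+07) = 74.93 dB SPL.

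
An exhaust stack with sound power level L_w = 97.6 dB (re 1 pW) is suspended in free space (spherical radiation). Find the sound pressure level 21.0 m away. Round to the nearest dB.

The power spreads over a sphere of area 4π·r², so L_p = L_w − 10·log₁₀(4π·r²).
4π·r² = 5542 m², 10·log₁₀ of that is 37.436 dB.
L_p = 97.6 − 37.436 = 60.16 dB.

60 dB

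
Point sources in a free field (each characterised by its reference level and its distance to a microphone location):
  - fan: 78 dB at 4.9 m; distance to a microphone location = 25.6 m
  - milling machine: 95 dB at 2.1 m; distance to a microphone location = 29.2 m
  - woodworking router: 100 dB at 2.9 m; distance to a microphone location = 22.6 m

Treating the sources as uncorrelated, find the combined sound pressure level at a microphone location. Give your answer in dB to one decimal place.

Propagate each source to the receiver with L = L_ref − 20·log₁₀(r/r_ref), then add intensities.
fan: 78 − 20·log₁₀(25.6/4.9) = 78 − 14.36 = 63.64 dB.
milling machine: 95 − 20·log₁₀(29.2/2.1) = 95 − 22.86 = 72.14 dB.
woodworking router: 100 − 20·log₁₀(22.6/2.9) = 100 − 17.83 = 82.17 dB.
Σ 10^(L/10) = 1.833e+08 → L_total = 10·log₁₀(1.833e+08) = 82.63 dB.

82.6 dB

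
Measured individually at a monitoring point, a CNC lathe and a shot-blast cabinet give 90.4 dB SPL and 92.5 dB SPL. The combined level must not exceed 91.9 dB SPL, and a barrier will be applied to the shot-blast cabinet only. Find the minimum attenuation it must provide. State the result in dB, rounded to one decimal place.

The untreated sources together contribute 10^(90.4/10) = 1.096e+09, i.e. 90.40 dB SPL.
The limit corresponds to 10^(91.9/10) = 1.549e+09; subtracting the fixed part leaves 4.523e+08 for the shot-blast cabinet, i.e. 86.55 dB SPL.
So the shot-blast cabinet must be reduced from 92.5 to 86.55 dB SPL: IL = 5.95 dB.

5.9 dB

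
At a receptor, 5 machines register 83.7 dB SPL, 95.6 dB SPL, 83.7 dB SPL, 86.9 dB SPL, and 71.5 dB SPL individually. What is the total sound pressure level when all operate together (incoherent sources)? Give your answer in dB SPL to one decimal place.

Incoherent sources combine by intensity addition: L_total = 10·log₁₀(Σ 10^(L_i/10)).
Σ 10^(L/10) = 10^(83.7/10) + 10^(95.6/10) + 10^(83.7/10) + 10^(86.9/10) + 10^(71.5/10) = 4.604e+09.
L_total = 10·log₁₀(4.604e+09) = 96.63 dB SPL.

96.6 dB SPL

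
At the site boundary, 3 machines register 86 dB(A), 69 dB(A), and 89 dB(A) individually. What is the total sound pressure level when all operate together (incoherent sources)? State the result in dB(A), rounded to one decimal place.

90.8 dB(A)

Incoherent sources combine by intensity addition: L_total = 10·log₁₀(Σ 10^(L_i/10)).
Σ 10^(L/10) = 10^(86/10) + 10^(69/10) + 10^(89/10) = 1.200e+09.
L_total = 10·log₁₀(1.200e+09) = 90.79 dB(A).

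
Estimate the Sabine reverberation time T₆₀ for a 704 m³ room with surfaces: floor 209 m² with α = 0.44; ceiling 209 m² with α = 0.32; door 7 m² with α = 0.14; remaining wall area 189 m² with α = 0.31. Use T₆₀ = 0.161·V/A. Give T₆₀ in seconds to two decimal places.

Total absorption A = 209·0.44 + 209·0.32 + 7·0.14 + 189·0.31 = 218.41 m² sabins.
T₆₀ = 0.161 × 704 / 218.41 = 0.519 s.

0.52 s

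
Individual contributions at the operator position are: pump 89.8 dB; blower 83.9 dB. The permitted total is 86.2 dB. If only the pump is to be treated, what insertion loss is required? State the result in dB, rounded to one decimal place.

7.5 dB

Everything except the pump sums to 10^(83.9/10) = 2.455e+08 in linear terms, 83.90 dB.
The limit corresponds to 10^(86.2/10) = 4.169e+08; subtracting the fixed part leaves 1.714e+08 for the pump, i.e. 82.34 dB.
So the pump must be reduced from 89.8 to 82.34 dB: IL = 7.46 dB.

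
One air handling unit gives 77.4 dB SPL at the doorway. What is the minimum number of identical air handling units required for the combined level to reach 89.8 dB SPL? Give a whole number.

Need L₁ + 10·log₁₀ N ≥ 89.8, i.e. log₁₀ N ≥ 1.24.
N ≥ 10^(12.4/10) = 17.378, so N = 18.

18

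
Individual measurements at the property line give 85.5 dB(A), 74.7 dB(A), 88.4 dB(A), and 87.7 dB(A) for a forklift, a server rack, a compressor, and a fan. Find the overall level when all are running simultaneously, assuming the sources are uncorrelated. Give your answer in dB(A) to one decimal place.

92.2 dB(A)

Incoherent sources combine by intensity addition: L_total = 10·log₁₀(Σ 10^(L_i/10)).
Σ 10^(L/10) = 10^(85.5/10) + 10^(74.7/10) + 10^(88.4/10) + 10^(87.7/10) = 1.665e+09.
L_total = 10·log₁₀(1.665e+09) = 92.21 dB(A).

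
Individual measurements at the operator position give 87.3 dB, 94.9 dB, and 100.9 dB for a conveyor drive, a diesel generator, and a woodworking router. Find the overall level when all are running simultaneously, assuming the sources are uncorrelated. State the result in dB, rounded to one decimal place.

102.0 dB

For uncorrelated sources the intensities add, so convert each level to linear form, sum, and take 10·log₁₀ of the total.
Σ 10^(L/10) = 10^(87.3/10) + 10^(94.9/10) + 10^(100.9/10) = 1.593e+10.
L_total = 10·log₁₀(1.593e+10) = 102.02 dB.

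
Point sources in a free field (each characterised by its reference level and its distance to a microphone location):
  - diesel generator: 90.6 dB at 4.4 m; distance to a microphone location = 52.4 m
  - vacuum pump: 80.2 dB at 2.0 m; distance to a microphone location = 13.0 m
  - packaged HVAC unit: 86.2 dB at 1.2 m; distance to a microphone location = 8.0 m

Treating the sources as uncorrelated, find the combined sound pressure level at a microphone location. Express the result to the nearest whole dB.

First find each source's level at the receiver (point-source: −20·log₁₀(r/r_ref)), then combine on an intensity basis.
diesel generator: 90.6 − 20·log₁₀(52.4/4.4) = 90.6 − 21.52 = 69.08 dB.
vacuum pump: 80.2 − 20·log₁₀(13.0/2.0) = 80.2 − 16.26 = 63.94 dB.
packaged HVAC unit: 86.2 − 20·log₁₀(8.0/1.2) = 86.2 − 16.48 = 69.72 dB.
Σ 10^(L/10) = 1.995e+07 → L_total = 10·log₁₀(1.995e+07) = 73.00 dB.

73 dB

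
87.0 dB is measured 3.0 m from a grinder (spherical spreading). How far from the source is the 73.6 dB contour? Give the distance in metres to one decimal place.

For a point source L₁ − L₂ = 20·log₁₀(r₂/r₁), so r₂ = r₁·10^((L₁−L₂)/20).
r₂ = 3.0·10^((87.0−73.6)/20) = 3.0·10^(13.4/20) = 14.03 m.

14.0 m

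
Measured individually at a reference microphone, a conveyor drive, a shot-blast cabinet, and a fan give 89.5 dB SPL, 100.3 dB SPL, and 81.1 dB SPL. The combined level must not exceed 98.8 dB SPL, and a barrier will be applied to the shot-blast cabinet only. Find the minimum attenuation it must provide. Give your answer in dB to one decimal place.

2.1 dB

Everything except the shot-blast cabinet sums to 10^(89.5/10) + 10^(81.1/10) = 1.020e+09 in linear terms, 90.09 dB SPL.
The limit corresponds to 10^(98.8/10) = 7.586e+09; subtracting the fixed part leaves 6.566e+09 for the shot-blast cabinet, i.e. 98.17 dB SPL.
So the shot-blast cabinet must be reduced from 100.3 to 98.17 dB SPL: IL = 2.13 dB.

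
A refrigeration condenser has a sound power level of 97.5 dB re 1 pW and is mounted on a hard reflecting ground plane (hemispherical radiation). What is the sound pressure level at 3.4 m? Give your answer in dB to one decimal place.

78.9 dB

Free-field hemispherical radiation: L_p = L_w − 10·log₁₀(2π·r²), r = 3.4 m.
2π·r² = 72.63 m², 10·log₁₀ of that is 18.611 dB.
L_p = 97.5 − 18.611 = 78.89 dB.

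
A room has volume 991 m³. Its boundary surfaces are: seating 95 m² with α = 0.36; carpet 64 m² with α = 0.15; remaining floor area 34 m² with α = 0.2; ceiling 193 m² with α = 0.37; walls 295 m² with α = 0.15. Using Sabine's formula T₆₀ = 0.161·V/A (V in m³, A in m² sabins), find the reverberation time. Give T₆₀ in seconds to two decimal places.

0.96 s

Summing Sᵢαᵢ: 95·0.36 + 64·0.15 + 34·0.2 + 193·0.37 + 295·0.15 = 166.26 m².
T₆₀ = 0.161·V/A = 0.161·991/166.26 = 0.960 s.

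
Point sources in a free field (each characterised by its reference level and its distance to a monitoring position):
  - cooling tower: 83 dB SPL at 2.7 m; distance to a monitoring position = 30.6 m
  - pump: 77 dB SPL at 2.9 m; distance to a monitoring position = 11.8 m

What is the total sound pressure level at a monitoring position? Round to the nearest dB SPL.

67 dB SPL

Propagate each source to the receiver with L = L_ref − 20·log₁₀(r/r_ref), then add intensities.
cooling tower: 83 − 20·log₁₀(30.6/2.7) = 83 − 21.09 = 61.91 dB SPL.
pump: 77 − 20·log₁₀(11.8/2.9) = 77 − 12.19 = 64.81 dB SPL.
Σ 10^(L/10) = 4.581e+06 → L_total = 10·log₁₀(4.581e+06) = 66.61 dB SPL.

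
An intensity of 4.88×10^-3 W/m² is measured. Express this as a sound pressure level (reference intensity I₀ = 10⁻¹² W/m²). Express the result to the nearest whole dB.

97 dB

L = 10·log₁₀(I/I₀) = 10·log₁₀(4.88×10^-3/10⁻¹²) = 10·log₁₀(4.88×10^9).
L = 10·(0.6884 + 9) = 96.88 dB.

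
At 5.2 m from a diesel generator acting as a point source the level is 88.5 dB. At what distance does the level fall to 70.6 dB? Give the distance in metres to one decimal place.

The 17.9 dB drop corresponds to a distance ratio of 10^(17.9/20) for a point source.
r₂ = 5.2·10^((88.5−70.6)/20) = 5.2·10^(17.9/20) = 40.83 m.

40.8 m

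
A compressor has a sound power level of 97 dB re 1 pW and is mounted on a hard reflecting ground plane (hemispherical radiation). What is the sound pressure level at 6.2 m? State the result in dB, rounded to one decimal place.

73.2 dB

L_p = L_w − 10·log₁₀(2π·r²) with r = 6.2 m.
2π·r² = 241.5 m², 10·log₁₀ of that is 23.830 dB.
L_p = 97 − 23.830 = 73.17 dB.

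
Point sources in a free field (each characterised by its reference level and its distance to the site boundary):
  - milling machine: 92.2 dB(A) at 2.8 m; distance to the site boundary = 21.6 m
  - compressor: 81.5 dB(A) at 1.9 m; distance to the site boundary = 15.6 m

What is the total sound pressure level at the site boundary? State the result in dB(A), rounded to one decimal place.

74.8 dB(A)

Propagate each source to the receiver with L = L_ref − 20·log₁₀(r/r_ref), then add intensities.
milling machine: 92.2 − 20·log₁₀(21.6/2.8) = 92.2 − 17.75 = 74.45 dB(A).
compressor: 81.5 − 20·log₁₀(15.6/1.9) = 81.5 − 18.29 = 63.21 dB(A).
Σ 10^(L/10) = 2.998e+07 → L_total = 10·log₁₀(2.998e+07) = 74.77 dB(A).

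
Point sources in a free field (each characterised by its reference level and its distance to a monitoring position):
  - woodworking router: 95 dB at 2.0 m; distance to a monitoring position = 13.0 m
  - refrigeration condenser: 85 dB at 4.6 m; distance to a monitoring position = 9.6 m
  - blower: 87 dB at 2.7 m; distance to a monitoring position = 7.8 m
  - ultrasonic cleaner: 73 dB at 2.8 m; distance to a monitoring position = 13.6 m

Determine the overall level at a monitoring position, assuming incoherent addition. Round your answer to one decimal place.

83.2 dB

Propagate each source to the receiver with L = L_ref − 20·log₁₀(r/r_ref), then add intensities.
woodworking router: 95 − 20·log₁₀(13.0/2.0) = 95 − 16.26 = 78.74 dB.
refrigeration condenser: 85 − 20·log₁₀(9.6/4.6) = 85 − 6.39 = 78.61 dB.
blower: 87 − 20·log₁₀(7.8/2.7) = 87 − 9.21 = 77.79 dB.
ultrasonic cleaner: 73 − 20·log₁₀(13.6/2.8) = 73 − 13.73 = 59.27 dB.
Σ 10^(L/10) = 2.084e+08 → L_total = 10·log₁₀(2.084e+08) = 83.19 dB.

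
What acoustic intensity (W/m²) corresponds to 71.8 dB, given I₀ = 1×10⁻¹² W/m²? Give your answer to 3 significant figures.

I = I₀·10^(L/10) = 10⁻¹² × 10^(71.8/10) = 10^(-4.820).

1.51e-05 W/m²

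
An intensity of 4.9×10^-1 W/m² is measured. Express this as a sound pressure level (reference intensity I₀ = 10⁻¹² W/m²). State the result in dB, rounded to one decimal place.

116.9 dB

L = 10·log₁₀(I/I₀) = 10·log₁₀(4.9×10^-1/10⁻¹²) = 10·log₁₀(4.9×10^11).
L = 10·(0.6902 + 11) = 116.90 dB.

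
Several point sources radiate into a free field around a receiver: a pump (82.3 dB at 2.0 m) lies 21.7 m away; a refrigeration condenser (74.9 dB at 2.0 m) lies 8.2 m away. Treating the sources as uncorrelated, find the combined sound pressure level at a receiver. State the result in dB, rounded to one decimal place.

65.2 dB

Propagate each source to the receiver with L = L_ref − 20·log₁₀(r/r_ref), then add intensities.
pump: 82.3 − 20·log₁₀(21.7/2.0) = 82.3 − 20.71 = 61.59 dB.
refrigeration condenser: 74.9 − 20·log₁₀(8.2/2.0) = 74.9 − 12.26 = 62.64 dB.
Σ 10^(L/10) = 3.281e+06 → L_total = 10·log₁₀(3.281e+06) = 65.16 dB.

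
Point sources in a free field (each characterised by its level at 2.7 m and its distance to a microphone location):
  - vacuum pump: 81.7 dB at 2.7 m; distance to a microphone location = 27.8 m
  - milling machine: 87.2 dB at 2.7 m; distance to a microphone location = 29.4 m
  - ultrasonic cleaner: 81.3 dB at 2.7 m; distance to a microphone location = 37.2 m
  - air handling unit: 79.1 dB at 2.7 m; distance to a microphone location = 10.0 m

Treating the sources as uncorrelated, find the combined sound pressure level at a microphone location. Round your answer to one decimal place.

71.0 dB

Apply inverse-square spreading to bring every level to the receiver, then sum 10^(L/10).
vacuum pump: 81.7 − 20·log₁₀(27.8/2.7) = 81.7 − 20.25 = 61.45 dB.
milling machine: 87.2 − 20·log₁₀(29.4/2.7) = 87.2 − 20.74 = 66.46 dB.
ultrasonic cleaner: 81.3 − 20·log₁₀(37.2/2.7) = 81.3 − 22.78 = 58.52 dB.
air handling unit: 79.1 − 20·log₁₀(10.0/2.7) = 79.1 − 11.37 = 67.73 dB.
Σ 10^(L/10) = 1.246e+07 → L_total = 10·log₁₀(1.246e+07) = 70.95 dB.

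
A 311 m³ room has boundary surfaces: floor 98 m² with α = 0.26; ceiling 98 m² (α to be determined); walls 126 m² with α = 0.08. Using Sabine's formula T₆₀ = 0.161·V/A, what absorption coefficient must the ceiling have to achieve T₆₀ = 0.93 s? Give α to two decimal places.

A = 0.161·V/T₆₀ = 0.161·311/0.93 = 53.84 m² sabins.
Absorption from the other surfaces = 98·0.26 + 126·0.08 = 35.56 m², so the ceiling must supply 18.28 m² over 98 m².
α = 18.28/98 = 0.187.

0.19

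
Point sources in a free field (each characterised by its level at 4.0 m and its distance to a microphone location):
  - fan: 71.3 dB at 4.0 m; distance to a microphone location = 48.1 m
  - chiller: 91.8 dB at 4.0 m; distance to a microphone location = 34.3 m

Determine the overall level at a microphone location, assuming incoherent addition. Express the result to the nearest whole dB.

73 dB

First find each source's level at the receiver (point-source: −20·log₁₀(r/r_ref)), then combine on an intensity basis.
fan: 71.3 − 20·log₁₀(48.1/4.0) = 71.3 − 21.60 = 49.70 dB.
chiller: 91.8 − 20·log₁₀(34.3/4.0) = 91.8 − 18.66 = 73.14 dB.
Σ 10^(L/10) = 2.068e+07 → L_total = 10·log₁₀(2.068e+07) = 73.15 dB.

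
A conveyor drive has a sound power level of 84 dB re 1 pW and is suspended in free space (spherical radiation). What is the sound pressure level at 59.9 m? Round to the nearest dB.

37 dB

The power spreads over a sphere of area 4π·r², so L_p = L_w − 10·log₁₀(4π·r²).
4π·r² = 4.509e+04 m², 10·log₁₀ of that is 46.541 dB.
L_p = 84 − 46.541 = 37.46 dB.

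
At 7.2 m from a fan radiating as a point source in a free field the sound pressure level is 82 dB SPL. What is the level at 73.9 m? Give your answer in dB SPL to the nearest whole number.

Point-source attenuation: ΔL = 20·log₁₀(r₂/r₁) = 20·log₁₀(73.9/7.2) = 20.226 dB.
L₂ = 82 − 20·log₁₀(73.9/7.2) = 82 − 20.226 = 61.77 dB SPL.

62 dB SPL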